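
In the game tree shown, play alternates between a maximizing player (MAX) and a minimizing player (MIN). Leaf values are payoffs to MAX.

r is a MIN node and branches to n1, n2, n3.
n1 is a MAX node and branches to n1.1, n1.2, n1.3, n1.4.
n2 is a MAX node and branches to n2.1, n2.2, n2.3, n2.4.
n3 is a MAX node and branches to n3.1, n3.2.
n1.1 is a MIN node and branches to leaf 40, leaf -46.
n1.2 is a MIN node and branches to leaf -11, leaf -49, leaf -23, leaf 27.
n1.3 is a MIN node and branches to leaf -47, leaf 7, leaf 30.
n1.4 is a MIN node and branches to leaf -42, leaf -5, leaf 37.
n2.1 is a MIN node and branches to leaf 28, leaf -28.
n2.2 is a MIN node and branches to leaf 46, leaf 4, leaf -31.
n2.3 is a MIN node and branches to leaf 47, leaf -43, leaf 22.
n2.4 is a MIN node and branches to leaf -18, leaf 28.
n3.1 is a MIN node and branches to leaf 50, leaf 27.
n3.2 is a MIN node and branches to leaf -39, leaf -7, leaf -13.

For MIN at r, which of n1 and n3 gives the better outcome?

n1

n1.1 (MIN): min(40, -46) = -46
n1.2 (MIN): min(-11, -49, -23, 27) = -49
n1.3 (MIN): min(-47, 7, 30) = -47
n1.4 (MIN): min(-42, -5, 37) = -42
n1 (MAX): max(-46, -49, -47, -42) = -42
n3.1 (MIN): min(50, 27) = 27
n3.2 (MIN): min(-39, -7, -13) = -39
n3 (MAX): max(27, -39) = 27
MIN prefers the lower value; n1=-42, n3=27. n1 is better since -42 < 27.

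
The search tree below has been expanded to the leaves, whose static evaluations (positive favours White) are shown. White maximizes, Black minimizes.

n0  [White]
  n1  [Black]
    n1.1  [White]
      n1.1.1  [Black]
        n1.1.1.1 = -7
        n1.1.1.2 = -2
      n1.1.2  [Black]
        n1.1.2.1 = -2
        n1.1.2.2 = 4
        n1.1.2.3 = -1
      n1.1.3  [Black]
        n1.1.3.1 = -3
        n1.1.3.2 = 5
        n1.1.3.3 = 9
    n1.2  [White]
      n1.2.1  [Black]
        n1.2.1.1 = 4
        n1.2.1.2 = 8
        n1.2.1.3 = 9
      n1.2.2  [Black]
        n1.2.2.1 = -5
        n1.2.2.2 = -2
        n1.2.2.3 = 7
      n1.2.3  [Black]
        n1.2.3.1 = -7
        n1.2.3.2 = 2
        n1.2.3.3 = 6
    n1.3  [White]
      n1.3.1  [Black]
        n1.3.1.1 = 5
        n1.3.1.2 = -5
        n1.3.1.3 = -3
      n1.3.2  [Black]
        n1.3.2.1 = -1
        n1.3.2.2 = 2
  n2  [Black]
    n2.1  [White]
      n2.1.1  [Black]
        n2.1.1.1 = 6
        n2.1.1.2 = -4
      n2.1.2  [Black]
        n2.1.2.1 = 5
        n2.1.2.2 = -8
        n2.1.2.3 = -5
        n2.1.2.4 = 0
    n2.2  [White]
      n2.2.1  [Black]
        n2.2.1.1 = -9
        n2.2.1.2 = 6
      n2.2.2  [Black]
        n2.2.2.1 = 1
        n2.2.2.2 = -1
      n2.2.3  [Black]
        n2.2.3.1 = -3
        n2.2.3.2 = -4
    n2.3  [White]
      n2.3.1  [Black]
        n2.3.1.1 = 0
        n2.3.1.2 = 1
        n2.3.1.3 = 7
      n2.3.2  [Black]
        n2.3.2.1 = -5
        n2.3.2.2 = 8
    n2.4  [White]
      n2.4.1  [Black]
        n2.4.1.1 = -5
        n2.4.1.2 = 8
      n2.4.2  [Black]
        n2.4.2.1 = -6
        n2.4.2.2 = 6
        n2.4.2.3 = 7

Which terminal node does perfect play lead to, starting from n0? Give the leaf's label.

n1.1.1 (Black): min(-7, -2) = -7
n1.1.2 (Black): min(-2, 4, -1) = -2
n1.1.3 (Black): min(-3, 5, 9) = -3
n1.1 (White): max(-7, -2, -3) = -2
n1.2.1 (Black): min(4, 8, 9) = 4
n1.2.2 (Black): min(-5, -2, 7) = -5
n1.2.3 (Black): min(-7, 2, 6) = -7
n1.2 (White): max(4, -5, -7) = 4
n1.3.1 (Black): min(5, -5, -3) = -5
n1.3.2 (Black): min(-1, 2) = -1
n1.3 (White): max(-5, -1) = -1
n1 (Black): min(-2, 4, -1) = -2
n2.1.1 (Black): min(6, -4) = -4
n2.1.2 (Black): min(5, -8, -5, 0) = -8
n2.1 (White): max(-4, -8) = -4
n2.2.1 (Black): min(-9, 6) = -9
n2.2.2 (Black): min(1, -1) = -1
n2.2.3 (Black): min(-3, -4) = -4
n2.2 (White): max(-9, -1, -4) = -1
n2.3.1 (Black): min(0, 1, 7) = 0
n2.3.2 (Black): min(-5, 8) = -5
n2.3 (White): max(0, -5) = 0
n2.4.1 (Black): min(-5, 8) = -5
n2.4.2 (Black): min(-6, 6, 7) = -6
n2.4 (White): max(-5, -6) = -5
n2 (Black): min(-4, -1, 0, -5) = -5
n0 (White): max(-2, -5) = -2
At n0, White picks n1 (highest: -2).
At n1, Black picks n1.1 (lowest: -2).
At n1.1, White picks n1.1.2 (highest: -2).
At n1.1.2, Black picks n1.1.2.1 (lowest: -2).
Terminal value -2.

n1.1.2.1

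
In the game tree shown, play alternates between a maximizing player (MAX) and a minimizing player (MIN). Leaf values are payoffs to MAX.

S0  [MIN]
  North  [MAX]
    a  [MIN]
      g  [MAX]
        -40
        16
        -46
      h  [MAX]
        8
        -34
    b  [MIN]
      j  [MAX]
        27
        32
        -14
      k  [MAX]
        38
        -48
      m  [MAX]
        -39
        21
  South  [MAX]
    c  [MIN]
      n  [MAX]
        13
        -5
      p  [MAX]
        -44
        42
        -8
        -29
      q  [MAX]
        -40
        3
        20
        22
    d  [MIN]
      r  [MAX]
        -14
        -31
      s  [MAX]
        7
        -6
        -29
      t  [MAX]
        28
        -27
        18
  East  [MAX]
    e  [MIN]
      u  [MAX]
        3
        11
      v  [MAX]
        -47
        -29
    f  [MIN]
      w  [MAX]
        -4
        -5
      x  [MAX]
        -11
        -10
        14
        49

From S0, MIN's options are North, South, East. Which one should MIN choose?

g (MAX): max(-40, 16, -46) = 16
h (MAX): max(8, -34) = 8
a (MIN): min(16, 8) = 8
j (MAX): max(27, 32, -14) = 32
k (MAX): max(38, -48) = 38
m (MAX): max(-39, 21) = 21
b (MIN): min(32, 38, 21) = 21
North (MAX): max(8, 21) = 21
n (MAX): max(13, -5) = 13
p (MAX): max(-44, 42, -8, -29) = 42
q (MAX): max(-40, 3, 20, 22) = 22
c (MIN): min(13, 42, 22) = 13
r (MAX): max(-14, -31) = -14
s (MAX): max(7, -6, -29) = 7
t (MAX): max(28, -27, 18) = 28
d (MIN): min(-14, 7, 28) = -14
South (MAX): max(13, -14) = 13
u (MAX): max(3, 11) = 11
v (MAX): max(-47, -29) = -29
e (MIN): min(11, -29) = -29
w (MAX): max(-4, -5) = -4
x (MAX): max(-11, -10, 14, 49) = 49
f (MIN): min(-4, 49) = -4
East (MAX): max(-29, -4) = -4
S0 (MIN): min(21, 13, -4) = -4
MIN at S0 wants the lowest of {North=21, South=13, East=-4}, so chooses East.

East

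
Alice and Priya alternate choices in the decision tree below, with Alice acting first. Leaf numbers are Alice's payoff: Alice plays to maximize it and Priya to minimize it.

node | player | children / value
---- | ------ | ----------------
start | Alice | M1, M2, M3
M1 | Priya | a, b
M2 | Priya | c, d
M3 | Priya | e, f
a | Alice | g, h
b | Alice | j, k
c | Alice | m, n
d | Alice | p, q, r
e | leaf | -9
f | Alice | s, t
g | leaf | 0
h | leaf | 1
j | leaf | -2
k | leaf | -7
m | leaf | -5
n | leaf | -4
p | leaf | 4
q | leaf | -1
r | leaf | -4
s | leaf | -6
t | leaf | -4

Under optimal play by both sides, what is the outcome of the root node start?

-2

a (Alice): max(0, 1) = 1
b (Alice): max(-2, -7) = -2
M1 (Priya): min(1, -2) = -2
c (Alice): max(-5, -4) = -4
d (Alice): max(4, -1, -4) = 4
M2 (Priya): min(-4, 4) = -4
f (Alice): max(-6, -4) = -4
M3 (Priya): min(-9, -4) = -9
start (Alice): max(-2, -4, -9) = -2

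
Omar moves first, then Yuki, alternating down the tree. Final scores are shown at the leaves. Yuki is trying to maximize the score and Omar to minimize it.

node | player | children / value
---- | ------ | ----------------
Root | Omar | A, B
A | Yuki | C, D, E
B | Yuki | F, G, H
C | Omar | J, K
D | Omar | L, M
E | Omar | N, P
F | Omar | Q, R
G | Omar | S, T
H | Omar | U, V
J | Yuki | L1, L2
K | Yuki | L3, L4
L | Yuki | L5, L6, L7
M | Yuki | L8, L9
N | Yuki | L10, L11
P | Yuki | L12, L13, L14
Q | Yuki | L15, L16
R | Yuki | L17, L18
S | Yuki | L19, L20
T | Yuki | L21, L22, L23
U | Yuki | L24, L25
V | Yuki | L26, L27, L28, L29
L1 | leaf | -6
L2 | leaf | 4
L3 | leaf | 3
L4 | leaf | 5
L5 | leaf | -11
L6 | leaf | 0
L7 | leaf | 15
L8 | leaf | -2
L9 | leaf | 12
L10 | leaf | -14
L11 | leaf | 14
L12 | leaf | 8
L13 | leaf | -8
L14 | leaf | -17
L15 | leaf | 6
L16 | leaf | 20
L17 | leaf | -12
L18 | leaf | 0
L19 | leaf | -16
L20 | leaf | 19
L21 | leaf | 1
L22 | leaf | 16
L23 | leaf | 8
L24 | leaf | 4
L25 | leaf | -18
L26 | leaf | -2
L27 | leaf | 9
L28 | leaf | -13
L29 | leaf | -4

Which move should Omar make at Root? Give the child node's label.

J (Yuki): max(-6, 4) = 4
K (Yuki): max(3, 5) = 5
C (Omar): min(4, 5) = 4
L (Yuki): max(-11, 0, 15) = 15
M (Yuki): max(-2, 12) = 12
D (Omar): min(15, 12) = 12
N (Yuki): max(-14, 14) = 14
P (Yuki): max(8, -8, -17) = 8
E (Omar): min(14, 8) = 8
A (Yuki): max(4, 12, 8) = 12
Q (Yuki): max(6, 20) = 20
R (Yuki): max(-12, 0) = 0
F (Omar): min(20, 0) = 0
S (Yuki): max(-16, 19) = 19
T (Yuki): max(1, 16, 8) = 16
G (Omar): min(19, 16) = 16
U (Yuki): max(4, -18) = 4
V (Yuki): max(-2, 9, -13, -4) = 9
H (Omar): min(4, 9) = 4
B (Yuki): max(0, 16, 4) = 16
Root (Omar): min(12, 16) = 12
Omar at Root wants the lowest of {A=12, B=16}, so chooses A.

A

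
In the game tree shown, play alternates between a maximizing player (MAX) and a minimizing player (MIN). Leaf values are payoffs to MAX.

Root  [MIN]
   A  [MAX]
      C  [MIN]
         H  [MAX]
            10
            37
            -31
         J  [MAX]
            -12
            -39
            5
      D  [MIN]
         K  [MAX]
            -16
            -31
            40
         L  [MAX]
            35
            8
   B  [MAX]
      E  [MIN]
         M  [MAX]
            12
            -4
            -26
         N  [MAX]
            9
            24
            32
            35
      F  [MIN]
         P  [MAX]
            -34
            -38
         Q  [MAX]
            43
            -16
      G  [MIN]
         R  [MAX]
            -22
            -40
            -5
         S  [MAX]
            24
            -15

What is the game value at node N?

N (MAX): max(9, 24, 32, 35) = 35

35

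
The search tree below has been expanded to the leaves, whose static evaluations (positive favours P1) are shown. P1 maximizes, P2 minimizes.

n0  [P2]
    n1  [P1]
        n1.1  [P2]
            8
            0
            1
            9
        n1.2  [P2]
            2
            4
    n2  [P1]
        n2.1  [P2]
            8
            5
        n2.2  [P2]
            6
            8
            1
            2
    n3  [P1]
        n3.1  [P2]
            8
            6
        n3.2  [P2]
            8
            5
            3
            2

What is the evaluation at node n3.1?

n3.1 (P2): min(8, 6) = 6

6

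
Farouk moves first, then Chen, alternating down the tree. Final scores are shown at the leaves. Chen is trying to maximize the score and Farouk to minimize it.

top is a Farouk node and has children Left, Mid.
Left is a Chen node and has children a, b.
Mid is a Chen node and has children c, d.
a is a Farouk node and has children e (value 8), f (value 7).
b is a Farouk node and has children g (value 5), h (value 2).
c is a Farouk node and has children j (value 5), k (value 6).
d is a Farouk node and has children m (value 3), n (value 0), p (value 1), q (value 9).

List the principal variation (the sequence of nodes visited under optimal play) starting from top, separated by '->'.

top -> Mid -> c -> j

a (Farouk): min(8, 7) = 7
b (Farouk): min(5, 2) = 2
Left (Chen): max(7, 2) = 7
c (Farouk): min(5, 6) = 5
d (Farouk): min(3, 0, 1, 9) = 0
Mid (Chen): max(5, 0) = 5
top (Farouk): min(7, 5) = 5
At top, Farouk picks Mid (lowest: 5).
At Mid, Chen picks c (highest: 5).
At c, Farouk picks j (lowest: 5).
Terminal value 5.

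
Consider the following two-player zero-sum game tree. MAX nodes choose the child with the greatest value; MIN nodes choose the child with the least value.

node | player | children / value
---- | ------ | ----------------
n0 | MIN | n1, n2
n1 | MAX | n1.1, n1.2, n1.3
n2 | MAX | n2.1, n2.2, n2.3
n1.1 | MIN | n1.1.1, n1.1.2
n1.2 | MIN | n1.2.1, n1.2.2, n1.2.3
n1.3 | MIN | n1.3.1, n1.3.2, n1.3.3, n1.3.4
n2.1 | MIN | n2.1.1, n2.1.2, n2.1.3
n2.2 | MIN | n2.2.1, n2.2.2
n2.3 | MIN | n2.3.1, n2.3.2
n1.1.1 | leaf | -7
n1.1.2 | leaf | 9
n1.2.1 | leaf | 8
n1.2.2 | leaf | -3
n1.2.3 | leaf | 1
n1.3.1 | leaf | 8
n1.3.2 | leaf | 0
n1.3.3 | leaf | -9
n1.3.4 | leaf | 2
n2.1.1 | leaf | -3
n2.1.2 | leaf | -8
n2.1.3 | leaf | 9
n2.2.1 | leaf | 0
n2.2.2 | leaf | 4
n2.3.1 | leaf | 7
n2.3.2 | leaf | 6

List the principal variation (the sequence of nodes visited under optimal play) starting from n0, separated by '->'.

n0 -> n1 -> n1.2 -> n1.2.2

n1.1 (MIN): min(-7, 9) = -7
n1.2 (MIN): min(8, -3, 1) = -3
n1.3 (MIN): min(8, 0, -9, 2) = -9
n1 (MAX): max(-7, -3, -9) = -3
n2.1 (MIN): min(-3, -8, 9) = -8
n2.2 (MIN): min(0, 4) = 0
n2.3 (MIN): min(7, 6) = 6
n2 (MAX): max(-8, 0, 6) = 6
n0 (MIN): min(-3, 6) = -3
At n0, MIN picks n1 (lowest: -3).
At n1, MAX picks n1.2 (highest: -3).
At n1.2, MIN picks n1.2.2 (lowest: -3).
Terminal value -3.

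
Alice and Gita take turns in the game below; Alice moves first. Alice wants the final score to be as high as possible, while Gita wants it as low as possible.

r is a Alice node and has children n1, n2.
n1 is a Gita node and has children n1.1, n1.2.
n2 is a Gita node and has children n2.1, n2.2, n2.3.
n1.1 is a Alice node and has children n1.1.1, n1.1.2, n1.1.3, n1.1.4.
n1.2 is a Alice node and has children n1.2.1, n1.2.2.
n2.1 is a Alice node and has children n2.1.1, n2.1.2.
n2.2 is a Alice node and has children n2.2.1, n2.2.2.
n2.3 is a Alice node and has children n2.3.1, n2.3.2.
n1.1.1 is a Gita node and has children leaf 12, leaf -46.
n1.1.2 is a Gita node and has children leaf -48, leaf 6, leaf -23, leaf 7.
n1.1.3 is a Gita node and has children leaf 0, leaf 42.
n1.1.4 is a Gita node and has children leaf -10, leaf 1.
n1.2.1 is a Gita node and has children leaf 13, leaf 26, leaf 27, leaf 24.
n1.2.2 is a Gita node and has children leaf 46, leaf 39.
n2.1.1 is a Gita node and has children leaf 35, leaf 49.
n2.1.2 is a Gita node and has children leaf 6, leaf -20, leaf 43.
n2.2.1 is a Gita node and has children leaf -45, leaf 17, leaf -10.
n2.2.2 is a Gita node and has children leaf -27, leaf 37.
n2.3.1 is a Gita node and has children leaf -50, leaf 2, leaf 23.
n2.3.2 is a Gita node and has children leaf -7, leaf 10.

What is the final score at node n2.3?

n2.3.1 (Gita): min(-50, 2, 23) = -50
n2.3.2 (Gita): min(-7, 10) = -7
n2.3 (Alice): max(-50, -7) = -7

-7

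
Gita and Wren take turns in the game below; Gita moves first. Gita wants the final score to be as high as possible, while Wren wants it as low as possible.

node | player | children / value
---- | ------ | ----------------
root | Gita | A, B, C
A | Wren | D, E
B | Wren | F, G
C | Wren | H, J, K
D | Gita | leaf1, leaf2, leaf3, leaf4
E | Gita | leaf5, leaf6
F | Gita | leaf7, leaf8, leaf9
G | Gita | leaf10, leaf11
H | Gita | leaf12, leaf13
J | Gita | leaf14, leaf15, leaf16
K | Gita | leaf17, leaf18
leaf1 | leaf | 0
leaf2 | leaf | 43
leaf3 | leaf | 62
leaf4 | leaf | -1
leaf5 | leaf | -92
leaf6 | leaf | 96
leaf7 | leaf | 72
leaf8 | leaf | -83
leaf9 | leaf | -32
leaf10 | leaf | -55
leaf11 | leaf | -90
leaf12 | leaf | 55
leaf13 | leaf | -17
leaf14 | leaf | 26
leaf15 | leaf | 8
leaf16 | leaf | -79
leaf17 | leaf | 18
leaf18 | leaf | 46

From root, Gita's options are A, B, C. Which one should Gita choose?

D (Gita): max(0, 43, 62, -1) = 62
E (Gita): max(-92, 96) = 96
A (Wren): min(62, 96) = 62
F (Gita): max(72, -83, -32) = 72
G (Gita): max(-55, -90) = -55
B (Wren): min(72, -55) = -55
H (Gita): max(55, -17) = 55
J (Gita): max(26, 8, -79) = 26
K (Gita): max(18, 46) = 46
C (Wren): min(55, 26, 46) = 26
root (Gita): max(62, -55, 26) = 62
Gita at root wants the highest of {A=62, B=-55, C=26}, so chooses A.

A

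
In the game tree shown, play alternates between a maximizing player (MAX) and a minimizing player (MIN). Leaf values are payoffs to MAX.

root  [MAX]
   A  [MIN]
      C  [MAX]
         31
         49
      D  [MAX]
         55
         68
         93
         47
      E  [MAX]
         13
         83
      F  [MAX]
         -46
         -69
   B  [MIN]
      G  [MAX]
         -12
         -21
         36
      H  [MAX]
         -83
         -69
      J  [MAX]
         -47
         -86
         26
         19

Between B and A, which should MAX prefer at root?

G (MAX): max(-12, -21, 36) = 36
H (MAX): max(-83, -69) = -69
J (MAX): max(-47, -86, 26, 19) = 26
B (MIN): min(36, -69, 26) = -69
C (MAX): max(31, 49) = 49
D (MAX): max(55, 68, 93, 47) = 93
E (MAX): max(13, 83) = 83
F (MAX): max(-46, -69) = -46
A (MIN): min(49, 93, 83, -46) = -46
MAX prefers the higher value; B=-69, A=-46. A is better since -46 > -69.

A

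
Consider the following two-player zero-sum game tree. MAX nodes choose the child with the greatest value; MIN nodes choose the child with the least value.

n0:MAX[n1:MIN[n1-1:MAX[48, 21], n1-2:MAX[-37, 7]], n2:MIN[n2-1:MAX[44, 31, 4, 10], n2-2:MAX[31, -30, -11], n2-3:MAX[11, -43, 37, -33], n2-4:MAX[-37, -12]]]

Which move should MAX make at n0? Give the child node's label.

n1

n1-1 (MAX): max(48, 21) = 48
n1-2 (MAX): max(-37, 7) = 7
n1 (MIN): min(48, 7) = 7
n2-1 (MAX): max(44, 31, 4, 10) = 44
n2-2 (MAX): max(31, -30, -11) = 31
n2-3 (MAX): max(11, -43, 37, -33) = 37
n2-4 (MAX): max(-37, -12) = -12
n2 (MIN): min(44, 31, 37, -12) = -12
n0 (MAX): max(7, -12) = 7
MAX at n0 wants the highest of {n1=7, n2=-12}, so chooses n1.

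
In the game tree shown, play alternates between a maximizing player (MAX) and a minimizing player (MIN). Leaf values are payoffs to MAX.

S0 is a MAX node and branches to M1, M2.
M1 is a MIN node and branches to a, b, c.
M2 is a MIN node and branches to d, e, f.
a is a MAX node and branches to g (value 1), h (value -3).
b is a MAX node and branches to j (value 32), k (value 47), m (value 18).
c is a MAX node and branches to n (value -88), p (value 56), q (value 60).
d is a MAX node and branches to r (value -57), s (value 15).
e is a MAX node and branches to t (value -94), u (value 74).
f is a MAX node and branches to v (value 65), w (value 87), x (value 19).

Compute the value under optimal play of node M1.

a (MAX): max(1, -3) = 1
b (MAX): max(32, 47, 18) = 47
c (MAX): max(-88, 56, 60) = 60
M1 (MIN): min(1, 47, 60) = 1

1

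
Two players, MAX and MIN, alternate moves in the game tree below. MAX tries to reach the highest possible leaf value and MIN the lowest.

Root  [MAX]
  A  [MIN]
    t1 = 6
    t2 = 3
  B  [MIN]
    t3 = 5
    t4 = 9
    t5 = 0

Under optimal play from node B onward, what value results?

B (MIN): min(5, 9, 0) = 0

0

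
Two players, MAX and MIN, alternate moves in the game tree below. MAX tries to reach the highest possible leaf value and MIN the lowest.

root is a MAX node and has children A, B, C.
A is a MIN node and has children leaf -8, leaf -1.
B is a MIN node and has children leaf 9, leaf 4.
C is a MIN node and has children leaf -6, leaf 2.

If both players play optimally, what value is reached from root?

4

A (MIN): min(-8, -1) = -8
B (MIN): min(9, 4) = 4
C (MIN): min(-6, 2) = -6
root (MAX): max(-8, 4, -6) = 4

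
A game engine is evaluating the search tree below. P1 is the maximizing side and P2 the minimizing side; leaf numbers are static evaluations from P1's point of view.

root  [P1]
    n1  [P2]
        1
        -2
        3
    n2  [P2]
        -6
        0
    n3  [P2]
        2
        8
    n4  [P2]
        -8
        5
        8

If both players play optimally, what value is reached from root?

2

n1 (P2): min(1, -2, 3) = -2
n2 (P2): min(-6, 0) = -6
n3 (P2): min(2, 8) = 2
n4 (P2): min(-8, 5, 8) = -8
root (P1): max(-2, -6, 2, -8) = 2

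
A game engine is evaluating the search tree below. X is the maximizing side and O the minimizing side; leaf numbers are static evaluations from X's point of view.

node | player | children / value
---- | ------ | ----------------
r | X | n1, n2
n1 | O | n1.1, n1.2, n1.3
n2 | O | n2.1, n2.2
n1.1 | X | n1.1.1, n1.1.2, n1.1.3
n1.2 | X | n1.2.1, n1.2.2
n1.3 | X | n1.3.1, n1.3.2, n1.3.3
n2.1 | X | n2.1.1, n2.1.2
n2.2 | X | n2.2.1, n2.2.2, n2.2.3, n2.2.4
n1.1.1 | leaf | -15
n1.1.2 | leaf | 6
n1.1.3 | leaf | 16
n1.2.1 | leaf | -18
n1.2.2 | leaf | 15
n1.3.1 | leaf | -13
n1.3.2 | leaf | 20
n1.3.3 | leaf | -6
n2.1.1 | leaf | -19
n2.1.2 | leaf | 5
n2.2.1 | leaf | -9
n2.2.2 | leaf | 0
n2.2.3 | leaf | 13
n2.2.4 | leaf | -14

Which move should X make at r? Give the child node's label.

n1.1 (X): max(-15, 6, 16) = 16
n1.2 (X): max(-18, 15) = 15
n1.3 (X): max(-13, 20, -6) = 20
n1 (O): min(16, 15, 20) = 15
n2.1 (X): max(-19, 5) = 5
n2.2 (X): max(-9, 0, 13, -14) = 13
n2 (O): min(5, 13) = 5
r (X): max(15, 5) = 15
X at r wants the highest of {n1=15, n2=5}, so chooses n1.

n1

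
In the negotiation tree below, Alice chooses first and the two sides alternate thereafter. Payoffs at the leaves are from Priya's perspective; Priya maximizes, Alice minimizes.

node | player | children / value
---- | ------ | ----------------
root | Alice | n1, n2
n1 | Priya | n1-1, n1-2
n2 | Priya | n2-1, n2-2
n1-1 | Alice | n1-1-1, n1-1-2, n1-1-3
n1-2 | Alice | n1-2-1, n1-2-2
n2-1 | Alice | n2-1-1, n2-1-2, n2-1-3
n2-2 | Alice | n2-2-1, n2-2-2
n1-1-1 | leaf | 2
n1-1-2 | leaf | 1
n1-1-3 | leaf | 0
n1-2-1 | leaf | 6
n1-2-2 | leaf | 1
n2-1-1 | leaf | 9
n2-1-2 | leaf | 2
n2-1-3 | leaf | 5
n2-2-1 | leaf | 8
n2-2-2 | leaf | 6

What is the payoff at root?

1

n1-1 (Alice): min(2, 1, 0) = 0
n1-2 (Alice): min(6, 1) = 1
n1 (Priya): max(0, 1) = 1
n2-1 (Alice): min(9, 2, 5) = 2
n2-2 (Alice): min(8, 6) = 6
n2 (Priya): max(2, 6) = 6
root (Alice): min(1, 6) = 1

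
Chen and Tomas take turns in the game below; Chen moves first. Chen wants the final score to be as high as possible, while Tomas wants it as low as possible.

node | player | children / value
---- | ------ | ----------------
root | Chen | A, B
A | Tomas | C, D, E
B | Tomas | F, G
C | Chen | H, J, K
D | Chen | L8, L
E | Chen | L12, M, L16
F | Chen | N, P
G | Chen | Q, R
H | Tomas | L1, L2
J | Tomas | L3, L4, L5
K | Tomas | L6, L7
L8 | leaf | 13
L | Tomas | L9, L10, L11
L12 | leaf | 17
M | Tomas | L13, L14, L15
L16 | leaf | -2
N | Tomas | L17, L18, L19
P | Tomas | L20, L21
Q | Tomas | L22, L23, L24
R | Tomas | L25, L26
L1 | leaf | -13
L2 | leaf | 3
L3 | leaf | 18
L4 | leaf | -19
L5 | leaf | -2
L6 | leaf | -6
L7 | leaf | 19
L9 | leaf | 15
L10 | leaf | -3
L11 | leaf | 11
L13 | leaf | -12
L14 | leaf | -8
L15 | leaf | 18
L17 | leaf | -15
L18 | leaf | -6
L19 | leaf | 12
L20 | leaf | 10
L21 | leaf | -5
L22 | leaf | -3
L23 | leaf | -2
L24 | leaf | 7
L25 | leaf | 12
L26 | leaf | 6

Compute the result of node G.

Q (Tomas): min(-3, -2, 7) = -3
R (Tomas): min(12, 6) = 6
G (Chen): max(-3, 6) = 6

6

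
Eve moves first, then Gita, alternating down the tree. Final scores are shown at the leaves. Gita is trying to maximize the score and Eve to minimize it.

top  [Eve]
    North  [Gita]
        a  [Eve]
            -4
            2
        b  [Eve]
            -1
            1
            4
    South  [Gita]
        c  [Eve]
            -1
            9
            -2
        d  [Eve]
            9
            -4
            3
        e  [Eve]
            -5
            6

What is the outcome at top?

a (Eve): min(-4, 2) = -4
b (Eve): min(-1, 1, 4) = -1
North (Gita): max(-4, -1) = -1
c (Eve): min(-1, 9, -2) = -2
d (Eve): min(9, -4, 3) = -4
e (Eve): min(-5, 6) = -5
South (Gita): max(-2, -4, -5) = -2
top (Eve): min(-1, -2) = -2

-2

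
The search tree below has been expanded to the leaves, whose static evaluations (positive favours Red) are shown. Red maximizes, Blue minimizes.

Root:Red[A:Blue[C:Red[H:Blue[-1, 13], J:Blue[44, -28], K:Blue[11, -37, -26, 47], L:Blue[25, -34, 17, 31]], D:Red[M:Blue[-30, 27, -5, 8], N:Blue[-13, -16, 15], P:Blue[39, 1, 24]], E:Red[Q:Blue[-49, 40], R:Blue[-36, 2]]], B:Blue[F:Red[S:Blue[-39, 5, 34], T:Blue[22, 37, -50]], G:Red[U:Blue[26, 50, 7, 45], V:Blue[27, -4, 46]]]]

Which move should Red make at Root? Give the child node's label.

H (Blue): min(-1, 13) = -1
J (Blue): min(44, -28) = -28
K (Blue): min(11, -37, -26, 47) = -37
L (Blue): min(25, -34, 17, 31) = -34
C (Red): max(-1, -28, -37, -34) = -1
M (Blue): min(-30, 27, -5, 8) = -30
N (Blue): min(-13, -16, 15) = -16
P (Blue): min(39, 1, 24) = 1
D (Red): max(-30, -16, 1) = 1
Q (Blue): min(-49, 40) = -49
R (Blue): min(-36, 2) = -36
E (Red): max(-49, -36) = -36
A (Blue): min(-1, 1, -36) = -36
S (Blue): min(-39, 5, 34) = -39
T (Blue): min(22, 37, -50) = -50
F (Red): max(-39, -50) = -39
U (Blue): min(26, 50, 7, 45) = 7
V (Blue): min(27, -4, 46) = -4
G (Red): max(7, -4) = 7
B (Blue): min(-39, 7) = -39
Root (Red): max(-36, -39) = -36
Red at Root wants the highest of {A=-36, B=-39}, so chooses A.

A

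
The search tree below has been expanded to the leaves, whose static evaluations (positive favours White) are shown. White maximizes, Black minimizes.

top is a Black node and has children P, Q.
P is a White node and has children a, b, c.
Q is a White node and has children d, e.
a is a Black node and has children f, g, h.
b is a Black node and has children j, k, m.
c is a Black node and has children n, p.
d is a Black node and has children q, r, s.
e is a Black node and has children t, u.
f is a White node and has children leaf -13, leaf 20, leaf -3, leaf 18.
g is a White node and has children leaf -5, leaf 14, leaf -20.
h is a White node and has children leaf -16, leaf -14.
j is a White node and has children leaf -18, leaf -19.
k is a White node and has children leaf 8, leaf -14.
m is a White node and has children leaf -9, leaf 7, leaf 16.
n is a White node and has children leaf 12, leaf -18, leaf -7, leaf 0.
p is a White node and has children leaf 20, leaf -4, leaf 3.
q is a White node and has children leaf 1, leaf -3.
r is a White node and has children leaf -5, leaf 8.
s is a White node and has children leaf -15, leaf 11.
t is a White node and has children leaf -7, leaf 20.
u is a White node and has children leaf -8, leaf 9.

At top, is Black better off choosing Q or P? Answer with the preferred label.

q (White): max(1, -3) = 1
r (White): max(-5, 8) = 8
s (White): max(-15, 11) = 11
d (Black): min(1, 8, 11) = 1
t (White): max(-7, 20) = 20
u (White): max(-8, 9) = 9
e (Black): min(20, 9) = 9
Q (White): max(1, 9) = 9
f (White): max(-13, 20, -3, 18) = 20
g (White): max(-5, 14, -20) = 14
h (White): max(-16, -14) = -14
a (Black): min(20, 14, -14) = -14
j (White): max(-18, -19) = -18
k (White): max(8, -14) = 8
m (White): max(-9, 7, 16) = 16
b (Black): min(-18, 8, 16) = -18
n (White): max(12, -18, -7, 0) = 12
p (White): max(20, -4, 3) = 20
c (Black): min(12, 20) = 12
P (White): max(-14, -18, 12) = 12
Black prefers the lower value; Q=9, P=12. Q is better since 9 < 12.

Q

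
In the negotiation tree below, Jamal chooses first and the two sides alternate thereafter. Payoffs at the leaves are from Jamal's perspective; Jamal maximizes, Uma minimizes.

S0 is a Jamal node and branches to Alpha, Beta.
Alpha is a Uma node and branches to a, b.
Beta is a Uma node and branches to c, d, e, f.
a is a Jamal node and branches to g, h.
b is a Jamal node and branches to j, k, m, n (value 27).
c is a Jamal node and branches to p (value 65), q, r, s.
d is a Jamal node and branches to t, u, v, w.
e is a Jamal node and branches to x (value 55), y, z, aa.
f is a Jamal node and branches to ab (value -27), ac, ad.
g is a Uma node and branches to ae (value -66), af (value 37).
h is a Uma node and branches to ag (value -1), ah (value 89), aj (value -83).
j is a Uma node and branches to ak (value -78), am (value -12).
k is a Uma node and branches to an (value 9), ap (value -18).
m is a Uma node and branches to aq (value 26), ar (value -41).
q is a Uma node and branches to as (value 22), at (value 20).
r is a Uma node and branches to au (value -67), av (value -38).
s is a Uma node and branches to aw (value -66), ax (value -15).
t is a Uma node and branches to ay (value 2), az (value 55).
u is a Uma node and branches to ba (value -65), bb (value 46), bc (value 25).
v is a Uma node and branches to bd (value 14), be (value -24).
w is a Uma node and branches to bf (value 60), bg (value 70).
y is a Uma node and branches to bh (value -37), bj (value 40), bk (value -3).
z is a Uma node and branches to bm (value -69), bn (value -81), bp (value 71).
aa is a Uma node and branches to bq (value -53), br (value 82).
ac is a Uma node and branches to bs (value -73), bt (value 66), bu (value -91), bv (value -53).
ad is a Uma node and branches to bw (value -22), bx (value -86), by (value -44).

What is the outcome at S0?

-27

g (Uma): min(-66, 37) = -66
h (Uma): min(-1, 89, -83) = -83
a (Jamal): max(-66, -83) = -66
j (Uma): min(-78, -12) = -78
k (Uma): min(9, -18) = -18
m (Uma): min(26, -41) = -41
b (Jamal): max(-78, -18, -41, 27) = 27
Alpha (Uma): min(-66, 27) = -66
q (Uma): min(22, 20) = 20
r (Uma): min(-67, -38) = -67
s (Uma): min(-66, -15) = -66
c (Jamal): max(65, 20, -67, -66) = 65
t (Uma): min(2, 55) = 2
u (Uma): min(-65, 46, 25) = -65
v (Uma): min(14, -24) = -24
w (Uma): min(60, 70) = 60
d (Jamal): max(2, -65, -24, 60) = 60
y (Uma): min(-37, 40, -3) = -37
z (Uma): min(-69, -81, 71) = -81
aa (Uma): min(-53, 82) = -53
e (Jamal): max(55, -37, -81, -53) = 55
ac (Uma): min(-73, 66, -91, -53) = -91
ad (Uma): min(-22, -86, -44) = -86
f (Jamal): max(-27, -91, -86) = -27
Beta (Uma): min(65, 60, 55, -27) = -27
S0 (Jamal): max(-66, -27) = -27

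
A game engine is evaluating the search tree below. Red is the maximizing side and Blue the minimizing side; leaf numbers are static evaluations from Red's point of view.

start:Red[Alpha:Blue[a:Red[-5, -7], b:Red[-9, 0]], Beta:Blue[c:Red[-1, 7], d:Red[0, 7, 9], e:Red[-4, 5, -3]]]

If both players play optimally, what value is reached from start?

5

a (Red): max(-5, -7) = -5
b (Red): max(-9, 0) = 0
Alpha (Blue): min(-5, 0) = -5
c (Red): max(-1, 7) = 7
d (Red): max(0, 7, 9) = 9
e (Red): max(-4, 5, -3) = 5
Beta (Blue): min(7, 9, 5) = 5
start (Red): max(-5, 5) = 5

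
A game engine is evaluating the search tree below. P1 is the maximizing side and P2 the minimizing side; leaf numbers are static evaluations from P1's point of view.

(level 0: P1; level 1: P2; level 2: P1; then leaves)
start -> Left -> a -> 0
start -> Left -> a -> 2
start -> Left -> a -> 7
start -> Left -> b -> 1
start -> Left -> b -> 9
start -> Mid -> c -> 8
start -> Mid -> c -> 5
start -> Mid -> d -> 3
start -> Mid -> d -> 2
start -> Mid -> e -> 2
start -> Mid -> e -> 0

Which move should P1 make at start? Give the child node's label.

Left

a (P1): max(0, 2, 7) = 7
b (P1): max(1, 9) = 9
Left (P2): min(7, 9) = 7
c (P1): max(8, 5) = 8
d (P1): max(3, 2) = 3
e (P1): max(2, 0) = 2
Mid (P2): min(8, 3, 2) = 2
start (P1): max(7, 2) = 7
P1 at start wants the highest of {Left=7, Mid=2}, so chooses Left.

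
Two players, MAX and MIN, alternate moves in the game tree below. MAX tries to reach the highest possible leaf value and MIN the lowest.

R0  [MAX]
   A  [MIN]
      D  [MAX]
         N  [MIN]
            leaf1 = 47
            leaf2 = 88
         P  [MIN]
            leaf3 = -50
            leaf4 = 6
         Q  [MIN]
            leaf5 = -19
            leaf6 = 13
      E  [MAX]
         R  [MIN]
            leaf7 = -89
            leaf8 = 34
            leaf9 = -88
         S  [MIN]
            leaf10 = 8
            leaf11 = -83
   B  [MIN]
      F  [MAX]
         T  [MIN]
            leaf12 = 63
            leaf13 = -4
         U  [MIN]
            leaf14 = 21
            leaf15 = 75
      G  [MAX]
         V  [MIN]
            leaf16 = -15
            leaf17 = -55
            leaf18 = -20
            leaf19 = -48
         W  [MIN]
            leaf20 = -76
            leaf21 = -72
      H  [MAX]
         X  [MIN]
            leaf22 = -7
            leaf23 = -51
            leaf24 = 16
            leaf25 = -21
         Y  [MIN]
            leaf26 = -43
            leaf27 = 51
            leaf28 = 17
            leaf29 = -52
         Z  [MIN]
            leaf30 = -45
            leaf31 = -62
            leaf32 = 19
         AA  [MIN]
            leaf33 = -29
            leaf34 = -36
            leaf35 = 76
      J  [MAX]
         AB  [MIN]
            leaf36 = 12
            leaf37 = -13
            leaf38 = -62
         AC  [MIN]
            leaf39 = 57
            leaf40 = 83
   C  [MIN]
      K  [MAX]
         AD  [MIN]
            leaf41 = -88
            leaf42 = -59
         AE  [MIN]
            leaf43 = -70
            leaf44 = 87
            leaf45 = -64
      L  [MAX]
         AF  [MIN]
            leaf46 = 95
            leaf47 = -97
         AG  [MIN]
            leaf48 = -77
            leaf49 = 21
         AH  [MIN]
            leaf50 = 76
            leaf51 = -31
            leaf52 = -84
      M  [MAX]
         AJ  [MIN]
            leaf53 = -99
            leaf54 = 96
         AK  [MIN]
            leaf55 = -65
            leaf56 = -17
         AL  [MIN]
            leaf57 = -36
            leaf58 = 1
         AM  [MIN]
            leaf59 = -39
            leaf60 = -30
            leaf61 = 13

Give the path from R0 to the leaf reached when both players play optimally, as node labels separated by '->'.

N (MIN): min(47, 88) = 47
P (MIN): min(-50, 6) = -50
Q (MIN): min(-19, 13) = -19
D (MAX): max(47, -50, -19) = 47
R (MIN): min(-89, 34, -88) = -89
S (MIN): min(8, -83) = -83
E (MAX): max(-89, -83) = -83
A (MIN): min(47, -83) = -83
T (MIN): min(63, -4) = -4
U (MIN): min(21, 75) = 21
F (MAX): max(-4, 21) = 21
V (MIN): min(-15, -55, -20, -48) = -55
W (MIN): min(-76, -72) = -76
G (MAX): max(-55, -76) = -55
X (MIN): min(-7, -51, 16, -21) = -51
Y (MIN): min(-43, 51, 17, -52) = -52
Z (MIN): min(-45, -62, 19) = -62
AA (MIN): min(-29, -36, 76) = -36
H (MAX): max(-51, -52, -62, -36) = -36
AB (MIN): min(12, -13, -62) = -62
AC (MIN): min(57, 83) = 57
J (MAX): max(-62, 57) = 57
B (MIN): min(21, -55, -36, 57) = -55
AD (MIN): min(-88, -59) = -88
AE (MIN): min(-70, 87, -64) = -70
K (MAX): max(-88, -70) = -70
AF (MIN): min(95, -97) = -97
AG (MIN): min(-77, 21) = -77
AH (MIN): min(76, -31, -84) = -84
L (MAX): max(-97, -77, -84) = -77
AJ (MIN): min(-99, 96) = -99
AK (MIN): min(-65, -17) = -65
AL (MIN): min(-36, 1) = -36
AM (MIN): min(-39, -30, 13) = -39
M (MAX): max(-99, -65, -36, -39) = -36
C (MIN): min(-70, -77, -36) = -77
R0 (MAX): max(-83, -55, -77) = -55
At R0, MAX picks B (highest: -55).
At B, MIN picks G (lowest: -55).
At G, MAX picks V (highest: -55).
At V, MIN picks leaf17 (lowest: -55).
Terminal value -55.

R0 -> B -> G -> V -> leaf17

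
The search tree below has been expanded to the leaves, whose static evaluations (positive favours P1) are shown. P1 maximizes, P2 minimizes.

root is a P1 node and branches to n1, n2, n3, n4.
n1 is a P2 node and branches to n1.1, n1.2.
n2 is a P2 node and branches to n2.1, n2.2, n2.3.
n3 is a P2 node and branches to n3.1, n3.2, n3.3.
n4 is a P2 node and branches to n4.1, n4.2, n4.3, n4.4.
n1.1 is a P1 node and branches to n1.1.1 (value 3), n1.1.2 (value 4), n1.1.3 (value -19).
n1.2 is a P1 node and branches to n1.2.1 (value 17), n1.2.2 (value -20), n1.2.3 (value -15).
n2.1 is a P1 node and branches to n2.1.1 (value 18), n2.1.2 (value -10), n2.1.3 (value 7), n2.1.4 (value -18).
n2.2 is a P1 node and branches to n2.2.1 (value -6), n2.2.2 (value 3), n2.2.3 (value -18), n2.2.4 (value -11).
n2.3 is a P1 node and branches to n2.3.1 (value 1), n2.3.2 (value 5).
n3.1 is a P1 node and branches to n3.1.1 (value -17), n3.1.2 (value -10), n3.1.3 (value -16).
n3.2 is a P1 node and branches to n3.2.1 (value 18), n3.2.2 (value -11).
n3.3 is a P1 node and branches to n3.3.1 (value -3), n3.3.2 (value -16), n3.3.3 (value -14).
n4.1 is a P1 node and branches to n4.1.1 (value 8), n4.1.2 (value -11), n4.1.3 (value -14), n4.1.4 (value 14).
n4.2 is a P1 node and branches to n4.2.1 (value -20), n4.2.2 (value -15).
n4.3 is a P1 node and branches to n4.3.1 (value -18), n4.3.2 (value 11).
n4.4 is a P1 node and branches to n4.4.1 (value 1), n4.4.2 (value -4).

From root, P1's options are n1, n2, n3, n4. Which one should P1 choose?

n1.1 (P1): max(3, 4, -19) = 4
n1.2 (P1): max(17, -20, -15) = 17
n1 (P2): min(4, 17) = 4
n2.1 (P1): max(18, -10, 7, -18) = 18
n2.2 (P1): max(-6, 3, -18, -11) = 3
n2.3 (P1): max(1, 5) = 5
n2 (P2): min(18, 3, 5) = 3
n3.1 (P1): max(-17, -10, -16) = -10
n3.2 (P1): max(18, -11) = 18
n3.3 (P1): max(-3, -16, -14) = -3
n3 (P2): min(-10, 18, -3) = -10
n4.1 (P1): max(8, -11, -14, 14) = 14
n4.2 (P1): max(-20, -15) = -15
n4.3 (P1): max(-18, 11) = 11
n4.4 (P1): max(1, -4) = 1
n4 (P2): min(14, -15, 11, 1) = -15
root (P1): max(4, 3, -10, -15) = 4
P1 at root wants the highest of {n1=4, n2=3, n3=-10, n4=-15}, so chooses n1.

n1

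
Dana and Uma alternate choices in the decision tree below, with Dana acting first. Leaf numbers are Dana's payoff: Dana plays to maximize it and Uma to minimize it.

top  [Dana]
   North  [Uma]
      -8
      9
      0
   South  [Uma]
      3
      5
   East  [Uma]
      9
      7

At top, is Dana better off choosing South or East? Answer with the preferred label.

East

South (Uma): min(3, 5) = 3
East (Uma): min(9, 7) = 7
Dana prefers the higher value; South=3, East=7. East is better since 7 > 3.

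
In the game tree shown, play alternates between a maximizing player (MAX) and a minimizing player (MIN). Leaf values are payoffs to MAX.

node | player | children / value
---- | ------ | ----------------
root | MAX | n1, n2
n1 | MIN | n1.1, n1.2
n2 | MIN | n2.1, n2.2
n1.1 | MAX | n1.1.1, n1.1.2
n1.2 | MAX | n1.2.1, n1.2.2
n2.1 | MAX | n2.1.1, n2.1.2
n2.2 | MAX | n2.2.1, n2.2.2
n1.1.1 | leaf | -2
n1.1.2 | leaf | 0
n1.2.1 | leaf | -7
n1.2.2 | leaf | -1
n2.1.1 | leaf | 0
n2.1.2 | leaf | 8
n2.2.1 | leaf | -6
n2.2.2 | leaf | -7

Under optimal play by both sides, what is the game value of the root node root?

n1.1 (MAX): max(-2, 0) = 0
n1.2 (MAX): max(-7, -1) = -1
n1 (MIN): min(0, -1) = -1
n2.1 (MAX): max(0, 8) = 8
n2.2 (MAX): max(-6, -7) = -6
n2 (MIN): min(8, -6) = -6
root (MAX): max(-1, -6) = -1

-1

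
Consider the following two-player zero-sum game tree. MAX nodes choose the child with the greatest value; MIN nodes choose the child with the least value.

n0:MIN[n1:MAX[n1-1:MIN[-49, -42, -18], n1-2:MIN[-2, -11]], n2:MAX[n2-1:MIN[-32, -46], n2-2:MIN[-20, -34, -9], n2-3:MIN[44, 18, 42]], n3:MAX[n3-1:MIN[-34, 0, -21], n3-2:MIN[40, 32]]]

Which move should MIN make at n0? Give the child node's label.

n1-1 (MIN): min(-49, -42, -18) = -49
n1-2 (MIN): min(-2, -11) = -11
n1 (MAX): max(-49, -11) = -11
n2-1 (MIN): min(-32, -46) = -46
n2-2 (MIN): min(-20, -34, -9) = -34
n2-3 (MIN): min(44, 18, 42) = 18
n2 (MAX): max(-46, -34, 18) = 18
n3-1 (MIN): min(-34, 0, -21) = -34
n3-2 (MIN): min(40, 32) = 32
n3 (MAX): max(-34, 32) = 32
n0 (MIN): min(-11, 18, 32) = -11
MIN at n0 wants the lowest of {n1=-11, n2=18, n3=32}, so chooses n1.

n1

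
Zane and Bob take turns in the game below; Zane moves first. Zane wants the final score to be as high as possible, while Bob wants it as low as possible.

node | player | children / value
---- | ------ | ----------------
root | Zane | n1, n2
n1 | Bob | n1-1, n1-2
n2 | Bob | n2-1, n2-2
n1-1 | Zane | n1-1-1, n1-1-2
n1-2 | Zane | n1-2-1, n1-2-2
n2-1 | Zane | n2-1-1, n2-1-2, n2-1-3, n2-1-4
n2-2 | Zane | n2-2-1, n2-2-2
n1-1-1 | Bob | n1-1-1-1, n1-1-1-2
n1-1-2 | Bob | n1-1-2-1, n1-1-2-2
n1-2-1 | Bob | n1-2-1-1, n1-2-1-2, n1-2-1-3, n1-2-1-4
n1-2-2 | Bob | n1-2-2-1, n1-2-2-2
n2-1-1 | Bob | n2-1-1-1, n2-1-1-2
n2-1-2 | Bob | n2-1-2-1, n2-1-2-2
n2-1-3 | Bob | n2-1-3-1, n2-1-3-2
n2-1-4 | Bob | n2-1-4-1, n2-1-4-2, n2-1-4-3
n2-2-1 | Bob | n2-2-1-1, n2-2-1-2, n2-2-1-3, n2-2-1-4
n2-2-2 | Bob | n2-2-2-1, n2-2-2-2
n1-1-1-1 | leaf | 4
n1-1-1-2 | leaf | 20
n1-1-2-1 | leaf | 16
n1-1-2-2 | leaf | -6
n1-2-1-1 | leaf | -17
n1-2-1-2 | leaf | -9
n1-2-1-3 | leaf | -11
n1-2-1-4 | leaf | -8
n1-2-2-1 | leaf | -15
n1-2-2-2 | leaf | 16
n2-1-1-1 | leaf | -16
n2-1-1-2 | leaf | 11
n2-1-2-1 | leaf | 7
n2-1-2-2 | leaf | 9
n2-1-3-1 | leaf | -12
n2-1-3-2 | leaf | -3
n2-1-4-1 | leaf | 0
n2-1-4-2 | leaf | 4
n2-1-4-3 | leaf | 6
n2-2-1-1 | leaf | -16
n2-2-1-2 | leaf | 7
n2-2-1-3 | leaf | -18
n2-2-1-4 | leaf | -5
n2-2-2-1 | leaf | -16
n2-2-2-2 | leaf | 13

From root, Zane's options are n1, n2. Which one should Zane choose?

n1

n1-1-1 (Bob): min(4, 20) = 4
n1-1-2 (Bob): min(16, -6) = -6
n1-1 (Zane): max(4, -6) = 4
n1-2-1 (Bob): min(-17, -9, -11, -8) = -17
n1-2-2 (Bob): min(-15, 16) = -15
n1-2 (Zane): max(-17, -15) = -15
n1 (Bob): min(4, -15) = -15
n2-1-1 (Bob): min(-16, 11) = -16
n2-1-2 (Bob): min(7, 9) = 7
n2-1-3 (Bob): min(-12, -3) = -12
n2-1-4 (Bob): min(0, 4, 6) = 0
n2-1 (Zane): max(-16, 7, -12, 0) = 7
n2-2-1 (Bob): min(-16, 7, -18, -5) = -18
n2-2-2 (Bob): min(-16, 13) = -16
n2-2 (Zane): max(-18, -16) = -16
n2 (Bob): min(7, -16) = -16
root (Zane): max(-15, -16) = -15
Zane at root wants the highest of {n1=-15, n2=-16}, so chooses n1.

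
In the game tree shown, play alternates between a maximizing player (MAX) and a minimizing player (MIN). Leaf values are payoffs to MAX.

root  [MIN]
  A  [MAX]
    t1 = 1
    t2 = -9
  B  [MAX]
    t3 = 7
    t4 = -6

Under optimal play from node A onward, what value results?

1

A (MAX): max(1, -9) = 1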